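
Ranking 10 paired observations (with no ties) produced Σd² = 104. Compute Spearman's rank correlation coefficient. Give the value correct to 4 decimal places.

0.3697

ρ = 1 − 6Σd² / [n(n²−1)] = 1 − 6×104 / (10×99)
  = 1 − 624/990 = 1 − 0.63030 ≈ 0.3697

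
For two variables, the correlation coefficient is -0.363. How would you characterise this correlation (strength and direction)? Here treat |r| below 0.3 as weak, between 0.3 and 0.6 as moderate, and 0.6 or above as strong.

moderate negative

r = -0.363 < 0 so the relationship is negative.
|r| = 0.363, which falls in the moderate range.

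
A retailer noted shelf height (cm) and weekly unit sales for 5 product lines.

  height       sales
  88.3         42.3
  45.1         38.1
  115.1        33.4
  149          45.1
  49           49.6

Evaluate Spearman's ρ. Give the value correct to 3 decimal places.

Rank height: 3, 1, 4, 5, 2
Rank sales: 3, 2, 1, 4, 5
d = rank(height) − rank(sales): 0, -1, 3, 1, -3; Σd² = 20
ρ = 1 − 6Σd² / [n(n²−1)] = 1 − 6×20 / (5×24) = 1 − 120/120 ≈ 0.000

0.000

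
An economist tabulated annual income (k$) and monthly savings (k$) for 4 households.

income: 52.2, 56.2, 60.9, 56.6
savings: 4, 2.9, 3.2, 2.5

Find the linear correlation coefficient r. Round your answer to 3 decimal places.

n = 4, Σx = 225.9, Σy = 12.6, Σx² = 12795.65, Σy² = 40.9, Σxy = 708.16
nΣxy − ΣxΣy = 2832.64 − 2846.34 = -13.7
nΣx² − (Σx)² = 51182.6 − 51030.81 = 151.79; nΣy² − (Σy)² = 163.6 − 158.76 = 4.84
r = -13.7 / √(151.79 × 4.84) = -13.7 / 27.1047 ≈ -0.505

-0.505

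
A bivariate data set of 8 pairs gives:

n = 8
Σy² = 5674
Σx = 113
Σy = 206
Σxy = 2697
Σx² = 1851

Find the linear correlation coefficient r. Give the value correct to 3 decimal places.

r = (nΣxy − ΣxΣy) / √[(nΣx² − (Σx)²)(nΣy² − (Σy)²)]
Numerator: 8×2697 − 113×206 = -1702
Denominator: √[(14808 − 12769)(45392 − 42436)] = √[2039 × 2956] = 2455.0527
r = -1702 / 2455.0527 ≈ -0.693

-0.693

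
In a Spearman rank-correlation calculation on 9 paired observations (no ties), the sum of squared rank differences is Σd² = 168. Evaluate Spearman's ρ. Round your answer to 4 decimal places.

ρ = 1 − 6Σd² / [n(n²−1)] = 1 − 6×168 / (9×80)
  = 1 − 1008/720 = 1 − 1.40000 ≈ -0.4000

-0.4000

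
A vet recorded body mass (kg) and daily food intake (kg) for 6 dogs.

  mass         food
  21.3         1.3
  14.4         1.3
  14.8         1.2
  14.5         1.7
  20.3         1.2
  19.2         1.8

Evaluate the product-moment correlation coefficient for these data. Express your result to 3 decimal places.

-0.072

n = 6, Σx = 104.5, Σy = 8.5, Σx² = 1871.07, Σy² = 12.39, Σxy = 147.74
nΣxy − ΣxΣy = 886.44 − 888.25 = -1.81
nΣx² − (Σx)² = 11226.42 − 10920.25 = 306.17; nΣy² − (Σy)² = 74.34 − 72.25 = 2.09
r = -1.81 / √(306.17 × 2.09) = -1.81 / 25.2962 ≈ -0.072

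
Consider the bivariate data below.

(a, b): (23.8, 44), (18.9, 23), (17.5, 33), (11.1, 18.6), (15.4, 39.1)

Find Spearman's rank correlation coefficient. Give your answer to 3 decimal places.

Rank a: 5, 4, 3, 1, 2
Rank b: 5, 2, 3, 1, 4
d = rank(a) − rank(b): 0, 2, 0, 0, -2; Σd² = 8
ρ = 1 − 6Σd² / [n(n²−1)] = 1 − 6×8 / (5×24) = 1 − 48/120 ≈ 0.600

0.600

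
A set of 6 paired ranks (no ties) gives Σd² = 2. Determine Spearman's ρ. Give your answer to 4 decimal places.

0.9429

ρ = 1 − 6Σd² / [n(n²−1)] = 1 − 6×2 / (6×35)
  = 1 − 12/210 = 1 − 0.05714 ≈ 0.9429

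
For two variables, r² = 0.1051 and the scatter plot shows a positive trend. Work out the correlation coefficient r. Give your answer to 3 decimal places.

|r| = √0.1051 = 0.324
The association is positive, so r = 0.324.

0.324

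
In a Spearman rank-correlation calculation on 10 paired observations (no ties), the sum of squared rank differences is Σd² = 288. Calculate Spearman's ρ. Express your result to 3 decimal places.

ρ = 1 − 6Σd² / [n(n²−1)] = 1 − 6×288 / (10×99)
  = 1 − 1728/990 = 1 − 1.7455 ≈ -0.745

-0.745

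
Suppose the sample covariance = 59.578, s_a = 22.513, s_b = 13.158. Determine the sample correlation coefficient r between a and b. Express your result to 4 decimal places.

0.2011

r = Cov(a,b) / (s_a · s_b) = 59.578 / (22.513 × 13.158)
  = 59.578 / 296.2261 ≈ 0.2011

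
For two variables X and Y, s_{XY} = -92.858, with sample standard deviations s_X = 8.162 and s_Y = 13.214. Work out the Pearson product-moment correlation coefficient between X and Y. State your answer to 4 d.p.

-0.8610

r = Cov(X,Y) / (s_X · s_Y) = -92.858 / (8.162 × 13.214)
  = -92.858 / 107.8527 ≈ -0.8610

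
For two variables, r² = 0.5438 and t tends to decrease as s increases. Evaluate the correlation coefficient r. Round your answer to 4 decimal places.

|r| = √0.5438 = 0.7374
The association is negative, so r = −0.7374.

-0.7374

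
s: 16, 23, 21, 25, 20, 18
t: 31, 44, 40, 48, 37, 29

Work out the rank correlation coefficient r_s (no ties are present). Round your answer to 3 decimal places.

Rank s: 1, 5, 4, 6, 3, 2
Rank t: 2, 5, 4, 6, 3, 1
d = rank(s) − rank(t): -1, 0, 0, 0, 0, 1; Σd² = 2
ρ = 1 − 6Σd² / [n(n²−1)] = 1 − 6×2 / (6×35) = 1 − 12/210 ≈ 0.943

0.943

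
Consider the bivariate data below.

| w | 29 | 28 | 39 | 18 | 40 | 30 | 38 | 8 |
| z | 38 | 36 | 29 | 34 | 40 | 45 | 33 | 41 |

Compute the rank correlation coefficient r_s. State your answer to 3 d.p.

-0.238

Rank w: 4, 3, 7, 2, 8, 5, 6, 1
Rank z: 5, 4, 1, 3, 6, 8, 2, 7
d = rank(w) − rank(z): -1, -1, 6, -1, 2, -3, 4, -6; Σd² = 104
ρ = 1 − 6Σd² / [n(n²−1)] = 1 − 6×104 / (8×63) = 1 − 624/504 ≈ -0.238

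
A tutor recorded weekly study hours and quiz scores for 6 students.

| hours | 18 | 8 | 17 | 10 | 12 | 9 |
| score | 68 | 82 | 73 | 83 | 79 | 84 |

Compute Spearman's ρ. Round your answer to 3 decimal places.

Rank hours: 6, 1, 5, 3, 4, 2
Rank score: 1, 4, 2, 5, 3, 6
d = rank(hours) − rank(score): 5, -3, 3, -2, 1, -4; Σd² = 64
ρ = 1 − 6Σd² / [n(n²−1)] = 1 − 6×64 / (6×35) = 1 − 384/210 ≈ -0.829

-0.829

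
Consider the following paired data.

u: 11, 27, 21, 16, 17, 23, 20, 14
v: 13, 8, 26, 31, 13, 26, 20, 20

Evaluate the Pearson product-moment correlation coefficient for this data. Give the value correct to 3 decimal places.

-0.085

n = 8, Σu = 149, Σv = 157, Σu² = 2961, Σv² = 3515, Σuv = 2900
nΣuv − ΣuΣv = 23200 − 23393 = -193
nΣu² − (Σu)² = 23688 − 22201 = 1487; nΣv² − (Σv)² = 28120 − 24649 = 3471
r = -193 / √(1487 × 3471) = -193 / 2271.8664 ≈ -0.085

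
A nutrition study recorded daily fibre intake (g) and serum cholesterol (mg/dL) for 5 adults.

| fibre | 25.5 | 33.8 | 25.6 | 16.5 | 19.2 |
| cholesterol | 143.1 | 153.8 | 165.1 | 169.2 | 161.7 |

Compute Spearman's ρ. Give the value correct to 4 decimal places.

Rank fibre: 3, 5, 4, 1, 2
Rank cholesterol: 1, 2, 4, 5, 3
d = rank(fibre) − rank(cholesterol): 2, 3, 0, -4, -1; Σd² = 30
ρ = 1 − 6Σd² / [n(n²−1)] = 1 − 6×30 / (5×24) = 1 − 180/120 ≈ -0.5000

-0.5000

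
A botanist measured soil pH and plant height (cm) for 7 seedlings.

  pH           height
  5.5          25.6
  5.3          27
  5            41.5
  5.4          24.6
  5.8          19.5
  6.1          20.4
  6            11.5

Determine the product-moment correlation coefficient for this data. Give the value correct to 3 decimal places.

n = 7, Σx = 39.1, Σy = 170.1, Σx² = 219.35, Σy² = 4640.43, Σxy = 930.78
nΣxy − ΣxΣy = 6515.46 − 6650.91 = -135.45
nΣx² − (Σx)² = 1535.45 − 1528.81 = 6.64; nΣy² − (Σy)² = 32483.01 − 28934.01 = 3549
r = -135.45 / √(6.64 × 3549) = -135.45 / 153.5101 ≈ -0.882

-0.882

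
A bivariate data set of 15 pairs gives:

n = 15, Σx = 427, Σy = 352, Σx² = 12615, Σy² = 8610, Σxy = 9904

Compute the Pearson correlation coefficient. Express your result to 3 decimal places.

r = (nΣxy − ΣxΣy) / √[(nΣx² − (Σx)²)(nΣy² − (Σy)²)]
Numerator: 15×9904 − 427×352 = -1744
Denominator: √[(189225 − 182329)(129150 − 123904)] = √[6896 × 5246] = 6014.6834
r = -1744 / 6014.6834 ≈ -0.290

-0.290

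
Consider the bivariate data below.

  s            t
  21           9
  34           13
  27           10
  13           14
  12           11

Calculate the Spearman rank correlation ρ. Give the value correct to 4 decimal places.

-0.1000

Rank s: 3, 5, 4, 2, 1
Rank t: 1, 4, 2, 5, 3
d = rank(s) − rank(t): 2, 1, 2, -3, -2; Σd² = 22
ρ = 1 − 6Σd² / [n(n²−1)] = 1 − 6×22 / (5×24) = 1 − 132/120 ≈ -0.1000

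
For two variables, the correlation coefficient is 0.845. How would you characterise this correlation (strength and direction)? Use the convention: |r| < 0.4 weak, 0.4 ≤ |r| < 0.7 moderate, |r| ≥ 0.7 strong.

r = 0.845 > 0 so the relationship is positive.
|r| = 0.845, which falls in the strong range.

strong positive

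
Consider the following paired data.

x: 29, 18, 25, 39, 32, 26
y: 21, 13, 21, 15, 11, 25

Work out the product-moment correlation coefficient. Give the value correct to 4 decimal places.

n = 6, Σx = 169, Σy = 106, Σx² = 5011, Σy² = 2022, Σxy = 2955
nΣxy − ΣxΣy = 17730 − 17914 = -184
nΣx² − (Σx)² = 30066 − 28561 = 1505; nΣy² − (Σy)² = 12132 − 11236 = 896
r = -184 / √(1505 × 896) = -184 / 1161.2407 ≈ -0.1585

-0.1585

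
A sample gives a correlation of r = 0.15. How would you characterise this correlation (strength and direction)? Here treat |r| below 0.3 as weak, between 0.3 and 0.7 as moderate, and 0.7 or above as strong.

weak positive

r = 0.15 > 0 so the relationship is positive.
|r| = 0.15, which falls in the weak range.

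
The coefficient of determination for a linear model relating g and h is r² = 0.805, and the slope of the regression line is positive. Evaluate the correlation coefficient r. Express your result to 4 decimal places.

0.8972

|r| = √0.805 = 0.8972
The association is positive, so r = 0.8972.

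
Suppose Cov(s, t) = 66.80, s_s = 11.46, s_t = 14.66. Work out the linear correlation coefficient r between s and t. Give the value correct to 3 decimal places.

r = Cov(s,t) / (s_s · s_t) = 66.80 / (11.46 × 14.66)
  = 66.80 / 168.0036 ≈ 0.398

0.398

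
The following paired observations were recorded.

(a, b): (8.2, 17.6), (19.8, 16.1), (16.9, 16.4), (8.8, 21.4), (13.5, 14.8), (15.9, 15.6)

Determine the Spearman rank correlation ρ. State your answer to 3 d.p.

-0.429

Rank a: 1, 6, 5, 2, 3, 4
Rank b: 5, 3, 4, 6, 1, 2
d = rank(a) − rank(b): -4, 3, 1, -4, 2, 2; Σd² = 50
ρ = 1 − 6Σd² / [n(n²−1)] = 1 − 6×50 / (6×35) = 1 − 300/210 ≈ -0.429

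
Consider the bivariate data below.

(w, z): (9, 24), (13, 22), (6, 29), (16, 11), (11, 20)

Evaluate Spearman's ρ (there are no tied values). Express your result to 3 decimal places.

Rank w: 2, 4, 1, 5, 3
Rank z: 4, 3, 5, 1, 2
d = rank(w) − rank(z): -2, 1, -4, 4, 1; Σd² = 38
ρ = 1 − 6Σd² / [n(n²−1)] = 1 − 6×38 / (5×24) = 1 − 228/120 ≈ -0.900

-0.900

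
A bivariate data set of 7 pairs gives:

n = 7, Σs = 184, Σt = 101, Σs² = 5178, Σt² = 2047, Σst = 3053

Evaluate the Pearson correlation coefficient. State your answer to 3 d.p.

r = (nΣst − ΣsΣt) / √[(nΣs² − (Σs)²)(nΣt² − (Σt)²)]
Numerator: 7×3053 − 184×101 = 2787
Denominator: √[(36246 − 33856)(14329 − 10201)] = √[2390 × 4128] = 3141.0062
r = 2787 / 3141.0062 ≈ 0.887

0.887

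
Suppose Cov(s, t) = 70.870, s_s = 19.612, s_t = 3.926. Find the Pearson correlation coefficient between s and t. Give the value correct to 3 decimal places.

0.920

r = Cov(s,t) / (s_s · s_t) = 70.870 / (19.612 × 3.926)
  = 70.870 / 76.9967 ≈ 0.920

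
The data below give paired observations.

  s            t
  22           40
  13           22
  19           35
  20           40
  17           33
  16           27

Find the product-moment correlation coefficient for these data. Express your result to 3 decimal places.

0.966

n = 6, Σs = 107, Σt = 197, Σs² = 1959, Σt² = 6727, Σst = 3624
nΣst − ΣsΣt = 21744 − 21079 = 665
nΣs² − (Σs)² = 11754 − 11449 = 305; nΣt² − (Σt)² = 40362 − 38809 = 1553
r = 665 / √(305 × 1553) = 665 / 688.2332 ≈ 0.966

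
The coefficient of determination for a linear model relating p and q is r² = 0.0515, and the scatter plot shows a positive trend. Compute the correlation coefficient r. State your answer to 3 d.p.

|r| = √0.0515 = 0.227
The association is positive, so r = 0.227.

0.227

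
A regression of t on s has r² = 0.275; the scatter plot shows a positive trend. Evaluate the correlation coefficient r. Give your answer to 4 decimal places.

|r| = √0.275 = 0.5244
The association is positive, so r = 0.5244.

0.5244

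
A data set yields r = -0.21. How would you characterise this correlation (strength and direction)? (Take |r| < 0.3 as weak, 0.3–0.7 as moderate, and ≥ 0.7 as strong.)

r = -0.21 < 0 so the relationship is negative.
|r| = 0.21, which falls in the weak range.

weak negative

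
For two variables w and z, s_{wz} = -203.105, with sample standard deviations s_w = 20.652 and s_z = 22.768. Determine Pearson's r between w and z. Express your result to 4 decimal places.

r = Cov(w,z) / (s_w · s_z) = -203.105 / (20.652 × 22.768)
  = -203.105 / 470.2047 ≈ -0.4320

-0.4320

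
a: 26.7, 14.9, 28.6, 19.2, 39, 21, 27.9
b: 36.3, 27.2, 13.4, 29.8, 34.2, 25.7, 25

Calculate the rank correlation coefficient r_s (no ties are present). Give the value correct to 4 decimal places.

-0.1071

Rank a: 4, 1, 6, 2, 7, 3, 5
Rank b: 7, 4, 1, 5, 6, 3, 2
d = rank(a) − rank(b): -3, -3, 5, -3, 1, 0, 3; Σd² = 62
ρ = 1 − 6Σd² / [n(n²−1)] = 1 − 6×62 / (7×48) = 1 − 372/336 ≈ -0.1071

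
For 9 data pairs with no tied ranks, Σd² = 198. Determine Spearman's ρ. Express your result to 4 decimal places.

-0.6500

ρ = 1 − 6Σd² / [n(n²−1)] = 1 − 6×198 / (9×80)
  = 1 − 1188/720 = 1 − 1.65000 ≈ -0.6500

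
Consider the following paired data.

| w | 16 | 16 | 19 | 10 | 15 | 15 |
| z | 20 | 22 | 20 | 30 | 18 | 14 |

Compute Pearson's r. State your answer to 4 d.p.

n = 6, Σw = 91, Σz = 124, Σw² = 1423, Σz² = 2704, Σwz = 1832
nΣwz − ΣwΣz = 10992 − 11284 = -292
nΣw² − (Σw)² = 8538 − 8281 = 257; nΣz² − (Σz)² = 16224 − 15376 = 848
r = -292 / √(257 × 848) = -292 / 466.8362 ≈ -0.6255

-0.6255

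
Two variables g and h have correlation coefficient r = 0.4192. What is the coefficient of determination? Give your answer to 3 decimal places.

r² = (0.4192)² = 0.176

0.176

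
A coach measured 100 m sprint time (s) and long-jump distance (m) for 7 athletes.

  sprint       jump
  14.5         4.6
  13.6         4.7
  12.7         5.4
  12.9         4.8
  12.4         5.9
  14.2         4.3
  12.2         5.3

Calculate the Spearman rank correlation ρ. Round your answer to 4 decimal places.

Rank sprint: 7, 5, 3, 4, 2, 6, 1
Rank jump: 2, 3, 6, 4, 7, 1, 5
d = rank(sprint) − rank(jump): 5, 2, -3, 0, -5, 5, -4; Σd² = 104
ρ = 1 − 6Σd² / [n(n²−1)] = 1 − 6×104 / (7×48) = 1 − 624/336 ≈ -0.8571

-0.8571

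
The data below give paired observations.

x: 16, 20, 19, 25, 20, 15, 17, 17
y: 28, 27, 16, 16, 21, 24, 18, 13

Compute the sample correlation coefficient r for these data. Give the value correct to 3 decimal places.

-0.302

n = 8, Σx = 149, Σy = 163, Σx² = 2845, Σy² = 3535, Σxy = 2999
nΣxy − ΣxΣy = 23992 − 24287 = -295
nΣx² − (Σx)² = 22760 − 22201 = 559; nΣy² − (Σy)² = 28280 − 26569 = 1711
r = -295 / √(559 × 1711) = -295 / 977.9821 ≈ -0.302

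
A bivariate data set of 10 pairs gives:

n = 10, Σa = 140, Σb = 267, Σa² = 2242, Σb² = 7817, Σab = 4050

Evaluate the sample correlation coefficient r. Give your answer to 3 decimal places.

0.708

r = (nΣab − ΣaΣb) / √[(nΣa² − (Σa)²)(nΣb² − (Σb)²)]
Numerator: 10×4050 − 140×267 = 3120
Denominator: √[(22420 − 19600)(78170 − 71289)] = √[2820 × 6881] = 4405.0448
r = 3120 / 4405.0448 ≈ 0.708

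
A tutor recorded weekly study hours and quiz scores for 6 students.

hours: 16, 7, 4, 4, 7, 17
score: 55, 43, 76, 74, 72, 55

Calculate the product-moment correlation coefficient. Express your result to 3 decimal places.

n = 6, Σx = 55, Σy = 375, Σx² = 675, Σy² = 24335, Σxy = 3220
nΣxy − ΣxΣy = 19320 − 20625 = -1305
nΣx² − (Σx)² = 4050 − 3025 = 1025; nΣy² − (Σy)² = 146010 − 140625 = 5385
r = -1305 / √(1025 × 5385) = -1305 / 2349.3882 ≈ -0.555

-0.555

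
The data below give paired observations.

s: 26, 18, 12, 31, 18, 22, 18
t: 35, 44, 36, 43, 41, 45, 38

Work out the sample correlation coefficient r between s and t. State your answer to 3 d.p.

0.252

n = 7, Σs = 145, Σt = 282, Σs² = 3237, Σt² = 11456, Σst = 5879
nΣst − ΣsΣt = 41153 − 40890 = 263
nΣs² − (Σs)² = 22659 − 21025 = 1634; nΣt² − (Σt)² = 80192 − 79524 = 668
r = 263 / √(1634 × 668) = 263 / 1044.7545 ≈ 0.252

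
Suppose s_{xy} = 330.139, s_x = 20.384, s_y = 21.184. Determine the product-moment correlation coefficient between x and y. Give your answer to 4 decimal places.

0.7645

r = Cov(x,y) / (s_x · s_y) = 330.139 / (20.384 × 21.184)
  = 330.139 / 431.8147 ≈ 0.7645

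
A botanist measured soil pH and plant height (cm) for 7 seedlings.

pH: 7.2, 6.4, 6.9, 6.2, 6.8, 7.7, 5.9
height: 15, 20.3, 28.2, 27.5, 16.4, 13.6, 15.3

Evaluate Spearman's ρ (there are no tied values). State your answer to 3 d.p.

-0.429

Rank pH: 6, 3, 5, 2, 4, 7, 1
Rank height: 2, 5, 7, 6, 4, 1, 3
d = rank(pH) − rank(height): 4, -2, -2, -4, 0, 6, -2; Σd² = 80
ρ = 1 − 6Σd² / [n(n²−1)] = 1 − 6×80 / (7×48) = 1 − 480/336 ≈ -0.429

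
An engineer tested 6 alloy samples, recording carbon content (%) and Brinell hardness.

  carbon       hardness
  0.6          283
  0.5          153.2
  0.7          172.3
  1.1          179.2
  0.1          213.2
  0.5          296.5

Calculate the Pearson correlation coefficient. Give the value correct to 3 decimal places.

n = 6, Σx = 3.5, Σy = 1297.4, Σx² = 2.57, Σy² = 298725.66, Σxy = 733.7
nΣxy − ΣxΣy = 4402.2 − 4540.9 = -138.7
nΣx² − (Σx)² = 15.42 − 12.25 = 3.17; nΣy² − (Σy)² = 1792353.96 − 1683246.76 = 109107.2
r = -138.7 / √(3.17 × 109107.2) = -138.7 / 588.1070 ≈ -0.236

-0.236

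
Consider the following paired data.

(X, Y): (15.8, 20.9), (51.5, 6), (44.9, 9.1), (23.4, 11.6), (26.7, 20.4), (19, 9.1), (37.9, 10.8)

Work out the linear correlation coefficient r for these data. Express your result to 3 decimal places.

n = 7, ΣX = 219.2, ΣY = 87.9, ΣX² = 7975.76, ΣY² = 1305.79, ΣXY = 2446.15
nΣXY − ΣXΣY = 17123.05 − 19267.68 = -2144.63
nΣX² − (ΣX)² = 55830.32 − 48048.64 = 7781.68; nΣY² − (ΣY)² = 9140.53 − 7726.41 = 1414.12
r = -2144.63 / √(7781.68 × 1414.12) = -2144.63 / 3317.2623 ≈ -0.647

-0.647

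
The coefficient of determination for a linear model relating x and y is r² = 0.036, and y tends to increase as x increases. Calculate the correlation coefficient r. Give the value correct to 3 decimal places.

0.190

|r| = √0.036 = 0.190
The association is positive, so r = 0.190.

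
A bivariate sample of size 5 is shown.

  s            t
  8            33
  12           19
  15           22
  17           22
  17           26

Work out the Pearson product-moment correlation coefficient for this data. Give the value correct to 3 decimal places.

n = 5, Σs = 69, Σt = 122, Σs² = 1011, Σt² = 3094, Σst = 1638
nΣst − ΣsΣt = 8190 − 8418 = -228
nΣs² − (Σs)² = 5055 − 4761 = 294; nΣt² − (Σt)² = 15470 − 14884 = 586
r = -228 / √(294 × 586) = -228 / 415.0711 ≈ -0.549

-0.549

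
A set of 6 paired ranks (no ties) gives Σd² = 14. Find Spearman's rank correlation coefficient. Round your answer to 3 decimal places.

ρ = 1 − 6Σd² / [n(n²−1)] = 1 − 6×14 / (6×35)
  = 1 − 84/210 = 1 − 0.4000 ≈ 0.600

0.600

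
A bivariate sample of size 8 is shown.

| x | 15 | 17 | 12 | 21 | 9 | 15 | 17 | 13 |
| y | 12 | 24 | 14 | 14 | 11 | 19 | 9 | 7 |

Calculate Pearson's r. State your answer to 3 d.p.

0.298

n = 8, Σx = 119, Σy = 110, Σx² = 1863, Σy² = 1724, Σxy = 1678
nΣxy − ΣxΣy = 13424 − 13090 = 334
nΣx² − (Σx)² = 14904 − 14161 = 743; nΣy² − (Σy)² = 13792 − 12100 = 1692
r = 334 / √(743 × 1692) = 334 / 1121.2297 ≈ 0.298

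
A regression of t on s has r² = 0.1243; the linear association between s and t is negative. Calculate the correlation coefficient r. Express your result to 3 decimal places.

-0.353

|r| = √0.1243 = 0.353
The association is negative, so r = −0.353.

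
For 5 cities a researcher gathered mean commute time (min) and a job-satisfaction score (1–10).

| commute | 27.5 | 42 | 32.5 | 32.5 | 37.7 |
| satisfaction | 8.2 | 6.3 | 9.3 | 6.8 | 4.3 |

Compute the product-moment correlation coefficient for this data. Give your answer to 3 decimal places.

n = 5, Σx = 172.2, Σy = 34.9, Σx² = 6054.04, Σy² = 258.15, Σxy = 1175.46
nΣxy − ΣxΣy = 5877.3 − 6009.78 = -132.48
nΣx² − (Σx)² = 30270.2 − 29652.84 = 617.36; nΣy² − (Σy)² = 1290.75 − 1218.01 = 72.74
r = -132.48 / √(617.36 × 72.74) = -132.48 / 211.9122 ≈ -0.625

-0.625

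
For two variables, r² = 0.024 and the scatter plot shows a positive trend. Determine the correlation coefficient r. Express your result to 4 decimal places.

|r| = √0.024 = 0.1549
The association is positive, so r = 0.1549.

0.1549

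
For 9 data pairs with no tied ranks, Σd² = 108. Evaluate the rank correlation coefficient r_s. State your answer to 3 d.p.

ρ = 1 − 6Σd² / [n(n²−1)] = 1 − 6×108 / (9×80)
  = 1 − 648/720 = 1 − 0.9000 ≈ 0.100

0.100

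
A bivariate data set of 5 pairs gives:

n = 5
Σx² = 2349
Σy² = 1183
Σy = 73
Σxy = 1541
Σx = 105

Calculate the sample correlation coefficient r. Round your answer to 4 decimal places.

0.0616

r = (nΣxy − ΣxΣy) / √[(nΣx² − (Σx)²)(nΣy² − (Σy)²)]
Numerator: 5×1541 − 105×73 = 40
Denominator: √[(11745 − 11025)(5915 − 5329)] = √[720 × 586] = 649.5537
r = 40 / 649.5537 ≈ 0.0616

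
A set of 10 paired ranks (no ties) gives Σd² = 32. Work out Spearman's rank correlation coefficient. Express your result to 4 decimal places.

0.8061

ρ = 1 − 6Σd² / [n(n²−1)] = 1 − 6×32 / (10×99)
  = 1 − 192/990 = 1 − 0.19394 ≈ 0.8061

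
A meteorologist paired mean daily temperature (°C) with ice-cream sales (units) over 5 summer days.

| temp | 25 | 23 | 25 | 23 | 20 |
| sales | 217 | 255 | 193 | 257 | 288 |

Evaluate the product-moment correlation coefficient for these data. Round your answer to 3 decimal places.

-0.938

n = 5, Σx = 116, Σy = 1210, Σx² = 2708, Σy² = 298356, Σxy = 27786
nΣxy − ΣxΣy = 138930 − 140360 = -1430
nΣx² − (Σx)² = 13540 − 13456 = 84; nΣy² − (Σy)² = 1491780 − 1464100 = 27680
r = -1430 / √(84 × 27680) = -1430 / 1524.8344 ≈ -0.938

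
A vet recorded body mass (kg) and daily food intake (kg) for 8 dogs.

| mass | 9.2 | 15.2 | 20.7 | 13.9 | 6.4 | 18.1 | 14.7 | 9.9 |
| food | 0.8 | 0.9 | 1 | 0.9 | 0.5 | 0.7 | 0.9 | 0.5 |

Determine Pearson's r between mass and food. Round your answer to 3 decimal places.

0.709

n = 8, Σx = 108.1, Σy = 6.2, Σx² = 1620.05, Σy² = 5.06, Σxy = 88.3
nΣxy − ΣxΣy = 706.4 − 670.22 = 36.18
nΣx² − (Σx)² = 12960.4 − 11685.61 = 1274.79; nΣy² − (Σy)² = 40.48 − 38.44 = 2.04
r = 36.18 / √(1274.79 × 2.04) = 36.18 / 50.9958 ≈ 0.709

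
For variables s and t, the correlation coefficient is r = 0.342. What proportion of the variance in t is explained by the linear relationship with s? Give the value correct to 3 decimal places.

0.117

r² = (0.342)² = 0.117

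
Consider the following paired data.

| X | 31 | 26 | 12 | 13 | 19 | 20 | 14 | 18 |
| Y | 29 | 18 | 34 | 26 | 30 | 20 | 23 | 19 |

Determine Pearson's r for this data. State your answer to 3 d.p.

n = 8, ΣX = 153, ΣY = 199, ΣX² = 3231, ΣY² = 5187, ΣXY = 3747
nΣXY − ΣXΣY = 29976 − 30447 = -471
nΣX² − (ΣX)² = 25848 − 23409 = 2439; nΣY² − (ΣY)² = 41496 − 39601 = 1895
r = -471 / √(2439 × 1895) = -471 / 2149.8616 ≈ -0.219

-0.219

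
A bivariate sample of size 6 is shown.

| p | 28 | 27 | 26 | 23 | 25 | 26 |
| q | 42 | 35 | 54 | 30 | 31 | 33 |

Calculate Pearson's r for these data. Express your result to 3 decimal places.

0.451

n = 6, Σp = 155, Σq = 225, Σp² = 4019, Σq² = 8855, Σpq = 5848
nΣpq − ΣpΣq = 35088 − 34875 = 213
nΣp² − (Σp)² = 24114 − 24025 = 89; nΣq² − (Σq)² = 53130 − 50625 = 2505
r = 213 / √(89 × 2505) = 213 / 472.1705 ≈ 0.451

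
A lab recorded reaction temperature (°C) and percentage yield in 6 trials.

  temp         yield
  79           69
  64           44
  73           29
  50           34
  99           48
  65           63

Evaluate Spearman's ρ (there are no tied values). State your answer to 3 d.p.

0.429

Rank temp: 5, 2, 4, 1, 6, 3
Rank yield: 6, 3, 1, 2, 4, 5
d = rank(temp) − rank(yield): -1, -1, 3, -1, 2, -2; Σd² = 20
ρ = 1 − 6Σd² / [n(n²−1)] = 1 − 6×20 / (6×35) = 1 − 120/210 ≈ 0.429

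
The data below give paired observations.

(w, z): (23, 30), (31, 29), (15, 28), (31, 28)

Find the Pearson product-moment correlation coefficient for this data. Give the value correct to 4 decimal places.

0.0909

n = 4, Σw = 100, Σz = 115, Σw² = 2676, Σz² = 3309, Σwz = 2877
nΣwz − ΣwΣz = 11508 − 11500 = 8
nΣw² − (Σw)² = 10704 − 10000 = 704; nΣz² − (Σz)² = 13236 − 13225 = 11
r = 8 / √(704 × 11) = 8 / 88.0000 ≈ 0.0909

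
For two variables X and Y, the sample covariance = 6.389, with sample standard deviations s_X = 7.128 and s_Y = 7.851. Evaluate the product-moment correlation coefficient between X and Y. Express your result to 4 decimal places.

r = Cov(X,Y) / (s_X · s_Y) = 6.389 / (7.128 × 7.851)
  = 6.389 / 55.9619 ≈ 0.1142

0.1142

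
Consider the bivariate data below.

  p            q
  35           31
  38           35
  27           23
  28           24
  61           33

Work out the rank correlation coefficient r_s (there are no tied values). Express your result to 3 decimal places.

0.900

Rank p: 3, 4, 1, 2, 5
Rank q: 3, 5, 1, 2, 4
d = rank(p) − rank(q): 0, -1, 0, 0, 1; Σd² = 2
ρ = 1 − 6Σd² / [n(n²−1)] = 1 − 6×2 / (5×24) = 1 − 12/120 ≈ 0.900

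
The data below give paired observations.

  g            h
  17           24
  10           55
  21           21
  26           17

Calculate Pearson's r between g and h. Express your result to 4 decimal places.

-0.9168

n = 4, Σg = 74, Σh = 117, Σg² = 1506, Σh² = 4331, Σgh = 1841
nΣgh − ΣgΣh = 7364 − 8658 = -1294
nΣg² − (Σg)² = 6024 − 5476 = 548; nΣh² − (Σh)² = 17324 − 13689 = 3635
r = -1294 / √(548 × 3635) = -1294 / 1411.3752 ≈ -0.9168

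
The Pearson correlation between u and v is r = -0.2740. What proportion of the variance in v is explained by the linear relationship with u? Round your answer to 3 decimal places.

r² = (-0.2740)² = 0.075

0.075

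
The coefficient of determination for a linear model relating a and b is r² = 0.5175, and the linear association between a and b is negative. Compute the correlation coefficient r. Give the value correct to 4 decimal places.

-0.7194

|r| = √0.5175 = 0.7194
The association is negative, so r = −0.7194.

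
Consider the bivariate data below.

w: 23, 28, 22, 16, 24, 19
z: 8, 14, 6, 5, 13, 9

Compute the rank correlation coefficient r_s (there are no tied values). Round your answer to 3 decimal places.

0.829

Rank w: 4, 6, 3, 1, 5, 2
Rank z: 3, 6, 2, 1, 5, 4
d = rank(w) − rank(z): 1, 0, 1, 0, 0, -2; Σd² = 6
ρ = 1 − 6Σd² / [n(n²−1)] = 1 − 6×6 / (6×35) = 1 − 36/210 ≈ 0.829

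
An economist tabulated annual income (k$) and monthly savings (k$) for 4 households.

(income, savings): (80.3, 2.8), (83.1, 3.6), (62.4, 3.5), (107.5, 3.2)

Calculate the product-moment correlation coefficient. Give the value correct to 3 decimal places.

n = 4, Σx = 333.3, Σy = 13.1, Σx² = 28803.71, Σy² = 43.29, Σxy = 1086.4
nΣxy − ΣxΣy = 4345.6 − 4366.23 = -20.63
nΣx² − (Σx)² = 115214.84 − 111088.89 = 4125.95; nΣy² − (Σy)² = 173.16 − 171.61 = 1.55
r = -20.63 / √(4125.95 × 1.55) = -20.63 / 79.9701 ≈ -0.258

-0.258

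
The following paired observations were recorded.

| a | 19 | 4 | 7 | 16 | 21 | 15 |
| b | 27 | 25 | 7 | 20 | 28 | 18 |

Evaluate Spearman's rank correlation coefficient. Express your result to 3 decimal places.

0.657

Rank a: 5, 1, 2, 4, 6, 3
Rank b: 5, 4, 1, 3, 6, 2
d = rank(a) − rank(b): 0, -3, 1, 1, 0, 1; Σd² = 12
ρ = 1 − 6Σd² / [n(n²−1)] = 1 − 6×12 / (6×35) = 1 − 72/210 ≈ 0.657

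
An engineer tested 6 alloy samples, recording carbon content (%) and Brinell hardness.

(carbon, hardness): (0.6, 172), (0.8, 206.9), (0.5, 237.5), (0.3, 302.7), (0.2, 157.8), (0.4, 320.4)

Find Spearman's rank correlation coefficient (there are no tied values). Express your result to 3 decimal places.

-0.029

Rank carbon: 5, 6, 4, 2, 1, 3
Rank hardness: 2, 3, 4, 5, 1, 6
d = rank(carbon) − rank(hardness): 3, 3, 0, -3, 0, -3; Σd² = 36
ρ = 1 − 6Σd² / [n(n²−1)] = 1 − 6×36 / (6×35) = 1 − 216/210 ≈ -0.029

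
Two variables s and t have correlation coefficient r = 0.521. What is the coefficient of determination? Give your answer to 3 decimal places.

0.271

r² = (0.521)² = 0.271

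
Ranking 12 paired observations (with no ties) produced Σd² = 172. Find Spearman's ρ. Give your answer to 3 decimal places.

ρ = 1 − 6Σd² / [n(n²−1)] = 1 − 6×172 / (12×143)
  = 1 − 1032/1716 = 1 − 0.6014 ≈ 0.399

0.399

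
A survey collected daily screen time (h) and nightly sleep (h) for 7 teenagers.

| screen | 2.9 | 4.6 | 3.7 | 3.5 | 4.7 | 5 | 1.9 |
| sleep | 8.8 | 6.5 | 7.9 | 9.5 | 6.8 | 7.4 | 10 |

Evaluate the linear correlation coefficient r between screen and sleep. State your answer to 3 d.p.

-0.885

n = 7, Σx = 26.3, Σy = 56.9, Σx² = 106.21, Σy² = 473.35, Σxy = 205.86
nΣxy − ΣxΣy = 1441.02 − 1496.47 = -55.45
nΣx² − (Σx)² = 743.47 − 691.69 = 51.78; nΣy² − (Σy)² = 3313.45 − 3237.61 = 75.84
r = -55.45 / √(51.78 × 75.84) = -55.45 / 62.6657 ≈ -0.885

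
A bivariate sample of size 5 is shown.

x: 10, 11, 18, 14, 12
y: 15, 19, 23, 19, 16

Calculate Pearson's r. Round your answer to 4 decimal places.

n = 5, Σx = 65, Σy = 92, Σx² = 885, Σy² = 1732, Σxy = 1231
nΣxy − ΣxΣy = 6155 − 5980 = 175
nΣx² − (Σx)² = 4425 − 4225 = 200; nΣy² − (Σy)² = 8660 − 8464 = 196
r = 175 / √(200 × 196) = 175 / 197.9899 ≈ 0.8839

0.8839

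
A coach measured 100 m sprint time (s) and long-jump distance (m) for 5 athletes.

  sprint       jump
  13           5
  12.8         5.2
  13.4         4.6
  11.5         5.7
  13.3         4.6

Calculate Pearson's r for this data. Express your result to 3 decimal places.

n = 5, Σx = 64, Σy = 25.1, Σx² = 821.54, Σy² = 126.85, Σxy = 319.93
nΣxy − ΣxΣy = 1599.65 − 1606.4 = -6.75
nΣx² − (Σx)² = 4107.7 − 4096 = 11.7; nΣy² − (Σy)² = 634.25 − 630.01 = 4.24
r = -6.75 / √(11.7 × 4.24) = -6.75 / 7.0433 ≈ -0.958

-0.958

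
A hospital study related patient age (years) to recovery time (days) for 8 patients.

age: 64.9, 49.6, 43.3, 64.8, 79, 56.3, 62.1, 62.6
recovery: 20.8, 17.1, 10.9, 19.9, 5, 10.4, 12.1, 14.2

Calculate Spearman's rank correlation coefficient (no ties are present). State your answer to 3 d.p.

0.143

Rank age: 7, 2, 1, 6, 8, 3, 4, 5
Rank recovery: 8, 6, 3, 7, 1, 2, 4, 5
d = rank(age) − rank(recovery): -1, -4, -2, -1, 7, 1, 0, 0; Σd² = 72
ρ = 1 − 6Σd² / [n(n²−1)] = 1 − 6×72 / (8×63) = 1 − 432/504 ≈ 0.143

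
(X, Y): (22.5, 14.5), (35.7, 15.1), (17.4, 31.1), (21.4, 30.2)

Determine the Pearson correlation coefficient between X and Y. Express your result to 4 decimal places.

n = 4, ΣX = 97, ΣY = 90.9, ΣX² = 2541.46, ΣY² = 2317.51, ΣXY = 2052.74
nΣXY − ΣXΣY = 8210.96 − 8817.3 = -606.34
nΣX² − (ΣX)² = 10165.84 − 9409 = 756.84; nΣY² − (ΣY)² = 9270.04 − 8262.81 = 1007.23
r = -606.34 / √(756.84 × 1007.23) = -606.34 / 873.1048 ≈ -0.6945

-0.6945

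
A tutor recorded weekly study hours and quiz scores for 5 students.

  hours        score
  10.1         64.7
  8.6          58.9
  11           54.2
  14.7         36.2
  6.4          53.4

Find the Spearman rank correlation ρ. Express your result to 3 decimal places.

-0.300

Rank hours: 3, 2, 4, 5, 1
Rank score: 5, 4, 3, 1, 2
d = rank(hours) − rank(score): -2, -2, 1, 4, -1; Σd² = 26
ρ = 1 − 6Σd² / [n(n²−1)] = 1 − 6×26 / (5×24) = 1 − 156/120 ≈ -0.300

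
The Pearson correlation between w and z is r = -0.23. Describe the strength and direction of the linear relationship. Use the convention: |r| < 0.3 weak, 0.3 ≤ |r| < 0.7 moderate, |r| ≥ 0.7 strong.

weak negative

r = -0.23 < 0 so the relationship is negative.
|r| = 0.23, which falls in the weak range.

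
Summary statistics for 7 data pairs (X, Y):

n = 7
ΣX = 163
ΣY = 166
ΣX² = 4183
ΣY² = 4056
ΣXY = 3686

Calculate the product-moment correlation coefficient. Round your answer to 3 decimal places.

-0.834

r = (nΣXY − ΣXΣY) / √[(nΣX² − (ΣX)²)(nΣY² − (ΣY)²)]
Numerator: 7×3686 − 163×166 = -1256
Denominator: √[(29281 − 26569)(28392 − 27556)] = √[2712 × 836] = 1505.7330
r = -1256 / 1505.7330 ≈ -0.834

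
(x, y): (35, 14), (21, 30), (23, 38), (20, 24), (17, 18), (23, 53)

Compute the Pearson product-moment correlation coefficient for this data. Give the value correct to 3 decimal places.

n = 6, Σx = 139, Σy = 177, Σx² = 3413, Σy² = 6249, Σxy = 3999
nΣxy − ΣxΣy = 23994 − 24603 = -609
nΣx² − (Σx)² = 20478 − 19321 = 1157; nΣy² − (Σy)² = 37494 − 31329 = 6165
r = -609 / √(1157 × 6165) = -609 / 2670.7499 ≈ -0.228

-0.228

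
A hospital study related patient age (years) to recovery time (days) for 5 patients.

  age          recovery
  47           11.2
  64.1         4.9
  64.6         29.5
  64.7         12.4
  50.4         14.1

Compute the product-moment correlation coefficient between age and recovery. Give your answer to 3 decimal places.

n = 5, Σx = 290.8, Σy = 72.1, Σx² = 17217.22, Σy² = 1372.27, Σxy = 4259.11
nΣxy − ΣxΣy = 21295.55 − 20966.68 = 328.87
nΣx² − (Σx)² = 86086.1 − 84564.64 = 1521.46; nΣy² − (Σy)² = 6861.35 − 5198.41 = 1662.94
r = 328.87 / √(1521.46 × 1662.94) = 328.87 / 1590.6278 ≈ 0.207

0.207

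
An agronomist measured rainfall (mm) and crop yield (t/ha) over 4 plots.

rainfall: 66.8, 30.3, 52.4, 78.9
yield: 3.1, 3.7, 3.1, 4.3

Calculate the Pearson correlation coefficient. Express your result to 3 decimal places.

0.280

n = 4, Σx = 228.4, Σy = 14.2, Σx² = 14351.3, Σy² = 51.4, Σxy = 820.9
nΣxy − ΣxΣy = 3283.6 − 3243.28 = 40.32
nΣx² − (Σx)² = 57405.2 − 52166.56 = 5238.64; nΣy² − (Σy)² = 205.6 − 201.64 = 3.96
r = 40.32 / √(5238.64 × 3.96) = 40.32 / 144.0313 ≈ 0.280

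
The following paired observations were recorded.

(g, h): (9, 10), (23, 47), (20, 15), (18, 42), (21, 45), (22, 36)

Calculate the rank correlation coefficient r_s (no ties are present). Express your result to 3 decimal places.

Rank g: 1, 6, 3, 2, 4, 5
Rank h: 1, 6, 2, 4, 5, 3
d = rank(g) − rank(h): 0, 0, 1, -2, -1, 2; Σd² = 10
ρ = 1 − 6Σd² / [n(n²−1)] = 1 − 6×10 / (6×35) = 1 − 60/210 ≈ 0.714

0.714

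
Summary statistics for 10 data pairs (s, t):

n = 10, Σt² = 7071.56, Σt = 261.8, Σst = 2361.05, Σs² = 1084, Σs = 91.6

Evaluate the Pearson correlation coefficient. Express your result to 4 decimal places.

-0.1604

r = (nΣst − ΣsΣt) / √[(nΣs² − (Σs)²)(nΣt² − (Σt)²)]
Numerator: 10×2361.05 − 91.6×261.8 = -370.38
Denominator: √[(10840 − 8390.56)(70715.6 − 68539.24)] = √[2449.44 × 2176.36] = 2308.8662
r = -370.38 / 2308.8662 ≈ -0.1604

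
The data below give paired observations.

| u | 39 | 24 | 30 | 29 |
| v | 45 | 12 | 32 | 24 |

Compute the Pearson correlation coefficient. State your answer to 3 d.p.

0.972

n = 4, Σu = 122, Σv = 113, Σu² = 3838, Σv² = 3769, Σuv = 3699
nΣuv − ΣuΣv = 14796 − 13786 = 1010
nΣu² − (Σu)² = 15352 − 14884 = 468; nΣv² − (Σv)² = 15076 − 12769 = 2307
r = 1010 / √(468 × 2307) = 1010 / 1039.0746 ≈ 0.972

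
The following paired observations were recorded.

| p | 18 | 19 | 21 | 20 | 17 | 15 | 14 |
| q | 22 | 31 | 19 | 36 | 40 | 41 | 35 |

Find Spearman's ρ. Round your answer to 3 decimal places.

Rank p: 4, 5, 7, 6, 3, 2, 1
Rank q: 2, 3, 1, 5, 6, 7, 4
d = rank(p) − rank(q): 2, 2, 6, 1, -3, -5, -3; Σd² = 88
ρ = 1 − 6Σd² / [n(n²−1)] = 1 − 6×88 / (7×48) = 1 − 528/336 ≈ -0.571

-0.571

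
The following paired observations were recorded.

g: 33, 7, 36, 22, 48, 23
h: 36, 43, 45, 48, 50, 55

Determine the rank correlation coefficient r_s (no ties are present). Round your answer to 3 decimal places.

Rank g: 4, 1, 5, 2, 6, 3
Rank h: 1, 2, 3, 4, 5, 6
d = rank(g) − rank(h): 3, -1, 2, -2, 1, -3; Σd² = 28
ρ = 1 − 6Σd² / [n(n²−1)] = 1 − 6×28 / (6×35) = 1 − 168/210 ≈ 0.200

0.200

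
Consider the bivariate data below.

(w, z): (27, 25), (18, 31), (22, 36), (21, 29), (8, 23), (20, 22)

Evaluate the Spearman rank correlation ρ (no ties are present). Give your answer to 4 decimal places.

Rank w: 6, 2, 5, 4, 1, 3
Rank z: 3, 5, 6, 4, 2, 1
d = rank(w) − rank(z): 3, -3, -1, 0, -1, 2; Σd² = 24
ρ = 1 − 6Σd² / [n(n²−1)] = 1 − 6×24 / (6×35) = 1 − 144/210 ≈ 0.3143

0.3143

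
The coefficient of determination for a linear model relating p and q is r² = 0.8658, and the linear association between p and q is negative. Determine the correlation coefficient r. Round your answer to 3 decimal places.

-0.930

|r| = √0.8658 = 0.930
The association is negative, so r = −0.930.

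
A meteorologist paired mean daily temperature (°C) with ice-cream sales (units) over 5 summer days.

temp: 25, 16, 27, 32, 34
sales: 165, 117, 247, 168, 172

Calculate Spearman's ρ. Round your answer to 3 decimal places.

0.700

Rank temp: 2, 1, 3, 4, 5
Rank sales: 2, 1, 5, 3, 4
d = rank(temp) − rank(sales): 0, 0, -2, 1, 1; Σd² = 6
ρ = 1 − 6Σd² / [n(n²−1)] = 1 − 6×6 / (5×24) = 1 − 36/120 ≈ 0.700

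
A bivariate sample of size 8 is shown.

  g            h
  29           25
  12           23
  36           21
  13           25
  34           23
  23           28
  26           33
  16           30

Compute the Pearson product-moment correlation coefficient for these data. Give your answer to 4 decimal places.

-0.2596

n = 8, Σg = 189, Σh = 208, Σg² = 5067, Σh² = 5522, Σgh = 4846
nΣgh − ΣgΣh = 38768 − 39312 = -544
nΣg² − (Σg)² = 40536 − 35721 = 4815; nΣh² − (Σh)² = 44176 − 43264 = 912
r = -544 / √(4815 × 912) = -544 / 2095.5381 ≈ -0.2596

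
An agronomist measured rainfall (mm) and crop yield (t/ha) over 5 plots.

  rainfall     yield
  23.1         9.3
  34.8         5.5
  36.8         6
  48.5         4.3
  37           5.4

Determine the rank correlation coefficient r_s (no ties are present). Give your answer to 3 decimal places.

Rank rainfall: 1, 2, 3, 5, 4
Rank yield: 5, 3, 4, 1, 2
d = rank(rainfall) − rank(yield): -4, -1, -1, 4, 2; Σd² = 38
ρ = 1 − 6Σd² / [n(n²−1)] = 1 − 6×38 / (5×24) = 1 − 228/120 ≈ -0.900

-0.900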